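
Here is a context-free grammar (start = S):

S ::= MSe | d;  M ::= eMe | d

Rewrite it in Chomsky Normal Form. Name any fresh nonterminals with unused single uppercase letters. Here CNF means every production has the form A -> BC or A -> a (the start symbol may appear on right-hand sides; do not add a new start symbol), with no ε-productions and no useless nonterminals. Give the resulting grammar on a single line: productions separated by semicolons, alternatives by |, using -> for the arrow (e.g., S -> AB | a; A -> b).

S -> d | MC; A -> e; B -> MA; C -> SA; M -> d | AB

No ε-productions.
No unit productions to eliminate.
TERM: introduce A -> e and substitute in every rule of length ≥2.
BIN: M -> AMA becomes M -> AB, B -> MA; S -> MSA becomes S -> MC, C -> SA.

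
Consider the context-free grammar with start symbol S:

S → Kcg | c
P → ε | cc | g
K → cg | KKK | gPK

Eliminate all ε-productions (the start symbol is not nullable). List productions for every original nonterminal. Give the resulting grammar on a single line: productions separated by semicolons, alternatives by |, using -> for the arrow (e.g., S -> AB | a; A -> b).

S -> c | Kcg; K -> cg | gK | KKK | gPK; P -> g | cc

Nullable set: {P}.
K -> gPK: P nullable, giving gK | gPK.
Drop P -> ε.
Unchanged (no nullable symbols): S -> Kcg; S -> c; K -> KKK; K -> cg; P -> cc; P -> g.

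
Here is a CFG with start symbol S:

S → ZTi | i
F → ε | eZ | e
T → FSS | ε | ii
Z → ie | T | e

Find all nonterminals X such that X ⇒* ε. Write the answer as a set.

{F, T, Z}

Directly nullable (have an ε-rule): {F, T}.
Z is nullable via Z -> T (every symbol on the right is already known nullable).
Not nullable: S — each has a terminal in every rule's right-hand side or depends on a non-nullable symbol.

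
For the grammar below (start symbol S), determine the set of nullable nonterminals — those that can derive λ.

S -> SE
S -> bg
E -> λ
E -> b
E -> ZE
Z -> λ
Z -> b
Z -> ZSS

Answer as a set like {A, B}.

Directly nullable (have an ε-rule): {E, Z}.
Not nullable: S — each has a terminal in every rule's right-hand side or depends on a non-nullable symbol.

{E, Z}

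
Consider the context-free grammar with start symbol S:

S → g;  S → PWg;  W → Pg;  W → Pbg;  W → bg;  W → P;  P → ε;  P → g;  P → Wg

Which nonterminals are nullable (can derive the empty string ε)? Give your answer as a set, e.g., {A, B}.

{P, W}

Directly nullable (have an ε-rule): {P}.
W is nullable via W -> P (every symbol on the right is already known nullable).
Not nullable: S — each has a terminal in every rule's right-hand side or depends on a non-nullable symbol.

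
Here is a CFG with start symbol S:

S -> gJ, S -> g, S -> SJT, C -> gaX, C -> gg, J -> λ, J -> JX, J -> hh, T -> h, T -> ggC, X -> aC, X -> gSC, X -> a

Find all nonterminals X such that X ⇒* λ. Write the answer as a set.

Directly nullable (have an ε-rule): {J}.
Not nullable: C, S, T, X — each has a terminal in every rule's right-hand side or depends on a non-nullable symbol.

{J}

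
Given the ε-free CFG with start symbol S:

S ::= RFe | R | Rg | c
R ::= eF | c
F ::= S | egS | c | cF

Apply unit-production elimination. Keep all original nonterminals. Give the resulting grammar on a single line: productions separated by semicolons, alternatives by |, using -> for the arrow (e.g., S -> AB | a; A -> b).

Unit productions: F->S, S->R.
Unit pairs (A ⇒* B via units): (F,R), (F,S), (S,R).
S: inherits non-unit rules of {R, S} → RFe | Rg | c | eF.
F: inherits non-unit rules of {F, R, S} → RFe | Rg | c | cF | eF | egS.
R: inherits non-unit rules of {R} → c | eF.

S -> c | Rg | eF | RFe; F -> c | Rg | cF | eF | RFe | egS; R -> c | eF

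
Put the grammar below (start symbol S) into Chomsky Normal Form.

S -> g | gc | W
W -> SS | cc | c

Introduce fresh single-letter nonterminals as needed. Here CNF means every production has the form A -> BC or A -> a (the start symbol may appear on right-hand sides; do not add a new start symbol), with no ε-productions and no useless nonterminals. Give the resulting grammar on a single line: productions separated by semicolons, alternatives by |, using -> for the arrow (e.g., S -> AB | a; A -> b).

S -> c | g | AA | BA | SS; A -> c; B -> g

No ε-productions.
After unit-elimination: S -> c | g | SS | cc | gc; W -> c | SS | cc.
TERM: introduce A -> c, B -> g and substitute in every rule of length ≥2.
Drop unreachable/unproductive: W.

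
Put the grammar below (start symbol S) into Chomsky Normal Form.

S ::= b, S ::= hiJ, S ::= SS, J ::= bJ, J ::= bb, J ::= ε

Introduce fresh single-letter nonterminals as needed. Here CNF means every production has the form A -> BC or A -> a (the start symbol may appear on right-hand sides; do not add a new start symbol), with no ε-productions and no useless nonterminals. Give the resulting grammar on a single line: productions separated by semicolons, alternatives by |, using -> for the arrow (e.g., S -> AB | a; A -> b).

S -> b | BC | BD | SS; A -> b; B -> h; C -> i; D -> CJ; J -> b | AA | AJ

Nullable: {J}; after ε-elimination: S -> b | SS | hi | hiJ; J -> b | bJ | bb.
No unit productions to eliminate.
TERM: introduce A -> b, B -> h, C -> i and substitute in every rule of length ≥2.
BIN: S -> BCJ becomes S -> BD, D -> CJ.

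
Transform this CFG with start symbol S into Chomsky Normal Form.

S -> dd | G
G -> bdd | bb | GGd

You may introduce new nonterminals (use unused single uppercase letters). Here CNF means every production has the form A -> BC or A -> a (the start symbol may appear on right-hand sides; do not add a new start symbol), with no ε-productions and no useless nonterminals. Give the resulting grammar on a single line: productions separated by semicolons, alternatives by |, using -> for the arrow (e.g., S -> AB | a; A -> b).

S -> AA | BB | BE | GF; A -> d; B -> b; C -> AA; D -> GA; E -> AA; F -> GA; G -> BB | BC | GD

No ε-productions.
After unit-elimination: S -> bb | dd | GGd | bdd; G -> bb | GGd | bdd.
TERM: introduce B -> b, A -> d and substitute in every rule of length ≥2.
BIN: G -> BAA becomes G -> BC, C -> AA; G -> GGA becomes G -> GD, D -> GA; S -> BAA becomes S -> BE, E -> AA; S -> GGA becomes S -> GF, F -> GA.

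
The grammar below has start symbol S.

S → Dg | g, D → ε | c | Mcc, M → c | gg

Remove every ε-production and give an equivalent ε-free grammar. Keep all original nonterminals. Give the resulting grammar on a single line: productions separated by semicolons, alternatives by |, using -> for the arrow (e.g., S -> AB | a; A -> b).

S -> g | Dg; D -> c | Mcc; M -> c | gg

Nullable set: {D}.
S -> Dg: D nullable, giving Dg | g.
Drop D -> ε.
Unchanged (no nullable symbols): S -> g; D -> Mcc; D -> c; M -> c; M -> gg.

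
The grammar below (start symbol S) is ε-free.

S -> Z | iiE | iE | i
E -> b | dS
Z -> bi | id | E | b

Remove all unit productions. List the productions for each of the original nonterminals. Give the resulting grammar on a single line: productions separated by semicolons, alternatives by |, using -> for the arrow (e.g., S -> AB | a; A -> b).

S -> b | i | bi | dS | iE | id | iiE; E -> b | dS; Z -> b | bi | dS | id

Unit productions: S->Z, Z->E.
Unit pairs (A ⇒* B via units): (S,E), (S,Z), (Z,E).
S: inherits non-unit rules of {E, S, Z} → b | bi | dS | i | iE | id | iiE.
E: inherits non-unit rules of {E} → b | dS.
Z: inherits non-unit rules of {E, Z} → b | bi | dS | id.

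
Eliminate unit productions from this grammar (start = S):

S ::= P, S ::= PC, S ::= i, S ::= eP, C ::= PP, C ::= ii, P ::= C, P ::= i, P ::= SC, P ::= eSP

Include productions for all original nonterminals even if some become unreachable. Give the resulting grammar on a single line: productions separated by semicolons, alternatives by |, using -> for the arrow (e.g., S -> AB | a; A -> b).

Unit productions: P->C, S->P.
Unit pairs (A ⇒* B via units): (P,C), (S,C), (S,P).
S: inherits non-unit rules of {C, P, S} → PC | PP | SC | eP | eSP | i | ii.
C: inherits non-unit rules of {C} → PP | ii.
P: inherits non-unit rules of {C, P} → PP | SC | eSP | i | ii.

S -> i | PC | PP | SC | eP | ii | eSP; C -> PP | ii; P -> i | PP | SC | ii | eSP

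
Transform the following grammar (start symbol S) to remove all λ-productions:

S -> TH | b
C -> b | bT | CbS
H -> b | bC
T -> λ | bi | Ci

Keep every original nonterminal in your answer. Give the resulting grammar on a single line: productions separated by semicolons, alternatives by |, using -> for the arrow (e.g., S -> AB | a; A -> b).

Nullable set: {T}.
S -> TH: T nullable, giving H | TH.
C -> bT: T nullable, giving b | bT.
Drop T -> λ.
Unchanged (no nullable symbols): S -> b; C -> CbS; C -> b; H -> b; H -> bC; T -> Ci; T -> bi.

S -> H | b | TH; C -> b | bT | CbS; H -> b | bC; T -> Ci | bi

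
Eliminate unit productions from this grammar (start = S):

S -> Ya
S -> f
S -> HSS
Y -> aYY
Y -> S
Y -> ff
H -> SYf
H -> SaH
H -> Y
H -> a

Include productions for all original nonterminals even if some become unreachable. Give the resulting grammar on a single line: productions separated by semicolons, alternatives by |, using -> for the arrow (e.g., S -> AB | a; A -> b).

S -> f | Ya | HSS; H -> a | f | Ya | ff | HSS | SYf | SaH | aYY; Y -> f | Ya | ff | HSS | aYY

Unit productions: H->Y, Y->S.
Unit pairs (A ⇒* B via units): (H,S), (H,Y), (Y,S).
S: inherits non-unit rules of {S} → HSS | Ya | f.
H: inherits non-unit rules of {H, S, Y} → HSS | SYf | SaH | Ya | a | aYY | f | ff.
Y: inherits non-unit rules of {S, Y} → HSS | Ya | aYY | f | ff.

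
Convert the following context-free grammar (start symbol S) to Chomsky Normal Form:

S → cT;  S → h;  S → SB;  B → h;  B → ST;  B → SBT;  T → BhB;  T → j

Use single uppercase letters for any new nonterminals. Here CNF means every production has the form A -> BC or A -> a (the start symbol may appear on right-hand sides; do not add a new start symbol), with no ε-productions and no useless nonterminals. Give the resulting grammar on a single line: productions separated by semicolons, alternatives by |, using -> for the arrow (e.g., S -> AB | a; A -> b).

No ε-productions.
No unit productions to eliminate.
TERM: introduce A -> c, C -> h and substitute in every rule of length ≥2.
BIN: B -> SBT becomes B -> SD, D -> BT; T -> BCB becomes T -> BE, E -> CB.

S -> h | AT | SB; A -> c; B -> h | SD | ST; C -> h; D -> BT; E -> CB; T -> j | BE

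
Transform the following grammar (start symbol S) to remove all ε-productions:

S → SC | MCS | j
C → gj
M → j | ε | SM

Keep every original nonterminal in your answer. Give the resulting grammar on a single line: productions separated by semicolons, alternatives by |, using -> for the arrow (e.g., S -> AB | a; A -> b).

S -> j | CS | SC | MCS; C -> gj; M -> S | j | SM

Nullable set: {M}.
S -> MCS: M nullable, giving CS | MCS.
Drop M -> ε.
M -> SM: M nullable, giving S | SM.
Unchanged (no nullable symbols): S -> SC; S -> j; C -> gj; M -> j.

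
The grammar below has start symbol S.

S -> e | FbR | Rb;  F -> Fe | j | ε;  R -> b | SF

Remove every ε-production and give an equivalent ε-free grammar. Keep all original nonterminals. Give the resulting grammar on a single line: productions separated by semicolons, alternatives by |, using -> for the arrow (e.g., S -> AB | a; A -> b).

S -> e | Rb | bR | FbR; F -> e | j | Fe; R -> S | b | SF

Nullable set: {F}.
S -> FbR: F nullable, giving FbR | bR.
Drop F -> ε.
F -> Fe: F nullable, giving Fe | e.
R -> SF: F nullable, giving S | SF.
Unchanged (no nullable symbols): S -> Rb; S -> e; F -> j; R -> b.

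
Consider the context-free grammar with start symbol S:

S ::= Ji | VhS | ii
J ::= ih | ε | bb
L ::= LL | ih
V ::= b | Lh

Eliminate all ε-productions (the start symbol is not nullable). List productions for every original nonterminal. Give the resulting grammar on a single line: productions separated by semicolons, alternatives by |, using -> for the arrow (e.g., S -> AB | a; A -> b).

Nullable set: {J}.
S -> Ji: J nullable, giving Ji | i.
Drop J -> ε.
Unchanged (no nullable symbols): S -> VhS; S -> ii; J -> bb; J -> ih; L -> LL; L -> ih; V -> Lh; V -> b.

S -> i | Ji | ii | VhS; J -> bb | ih; L -> LL | ih; V -> b | Lh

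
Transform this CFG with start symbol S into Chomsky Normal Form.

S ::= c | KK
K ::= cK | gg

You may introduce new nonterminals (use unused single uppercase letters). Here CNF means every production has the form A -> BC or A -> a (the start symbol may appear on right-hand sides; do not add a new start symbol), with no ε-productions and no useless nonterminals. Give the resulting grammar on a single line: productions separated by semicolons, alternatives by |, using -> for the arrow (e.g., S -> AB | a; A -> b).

S -> c | KK; A -> c; B -> g; K -> AK | BB

No ε-productions.
No unit productions to eliminate.
TERM: introduce A -> c, B -> g and substitute in every rule of length ≥2.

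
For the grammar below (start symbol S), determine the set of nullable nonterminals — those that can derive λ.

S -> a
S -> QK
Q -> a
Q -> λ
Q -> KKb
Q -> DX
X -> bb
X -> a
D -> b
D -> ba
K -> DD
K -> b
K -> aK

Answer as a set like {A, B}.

{Q}

Directly nullable (have an ε-rule): {Q}.
Not nullable: D, K, S, X — each has a terminal in every rule's right-hand side or depends on a non-nullable symbol.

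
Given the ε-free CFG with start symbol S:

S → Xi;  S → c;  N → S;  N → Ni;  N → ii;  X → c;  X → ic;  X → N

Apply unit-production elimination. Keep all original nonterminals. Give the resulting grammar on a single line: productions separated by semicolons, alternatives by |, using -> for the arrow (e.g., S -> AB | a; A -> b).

Unit productions: N->S, X->N.
Unit pairs (A ⇒* B via units): (N,S), (X,N), (X,S).
S: inherits non-unit rules of {S} → Xi | c.
N: inherits non-unit rules of {N, S} → Ni | Xi | c | ii.
X: inherits non-unit rules of {N, S, X} → Ni | Xi | c | ic | ii.

S -> c | Xi; N -> c | Ni | Xi | ii; X -> c | Ni | Xi | ic | ii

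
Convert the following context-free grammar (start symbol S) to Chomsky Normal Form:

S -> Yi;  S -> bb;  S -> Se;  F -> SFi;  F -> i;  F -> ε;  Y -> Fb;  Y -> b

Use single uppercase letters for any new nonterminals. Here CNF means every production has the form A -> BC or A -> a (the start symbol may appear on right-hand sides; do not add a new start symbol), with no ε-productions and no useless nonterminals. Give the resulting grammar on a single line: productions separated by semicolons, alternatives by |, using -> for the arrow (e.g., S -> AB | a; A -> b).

S -> CC | SB | YA; A -> i; B -> e; C -> b; D -> FA; F -> i | SA | SD; Y -> b | FC

Nullable: {F}; after ε-elimination: S -> Se | Yi | bb; F -> i | Si | SFi; Y -> b | Fb.
No unit productions to eliminate.
TERM: introduce C -> b, B -> e, A -> i and substitute in every rule of length ≥2.
BIN: F -> SFA becomes F -> SD, D -> FA.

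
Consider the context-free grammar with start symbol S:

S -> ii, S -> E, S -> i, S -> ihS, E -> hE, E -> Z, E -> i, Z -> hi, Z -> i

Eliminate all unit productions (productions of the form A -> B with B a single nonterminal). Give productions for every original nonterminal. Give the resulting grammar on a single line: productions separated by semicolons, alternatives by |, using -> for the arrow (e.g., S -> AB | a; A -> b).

Unit productions: E->Z, S->E.
Unit pairs (A ⇒* B via units): (E,Z), (S,E), (S,Z).
S: inherits non-unit rules of {E, S, Z} → hE | hi | i | ihS | ii.
E: inherits non-unit rules of {E, Z} → hE | hi | i.
Z: inherits non-unit rules of {Z} → hi | i.

S -> i | hE | hi | ii | ihS; E -> i | hE | hi; Z -> i | hi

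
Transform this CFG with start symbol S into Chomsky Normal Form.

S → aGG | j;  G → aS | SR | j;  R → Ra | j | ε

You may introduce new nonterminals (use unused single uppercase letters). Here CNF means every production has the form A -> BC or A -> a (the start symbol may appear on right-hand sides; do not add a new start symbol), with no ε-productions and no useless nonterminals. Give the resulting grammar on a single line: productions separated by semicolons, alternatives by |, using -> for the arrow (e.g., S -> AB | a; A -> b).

S -> j | AC; A -> a; B -> GG; C -> GG; G -> j | AB | AS | SR; R -> a | j | RA

Nullable: {R}; after ε-elimination: S -> j | aGG; G -> S | j | SR | aS; R -> a | j | Ra.
After unit-elimination: S -> j | aGG; G -> j | SR | aS | aGG; R -> a | j | Ra.
TERM: introduce A -> a and substitute in every rule of length ≥2.
BIN: G -> AGG becomes G -> AB, B -> GG; S -> AGG becomes S -> AC, C -> GG.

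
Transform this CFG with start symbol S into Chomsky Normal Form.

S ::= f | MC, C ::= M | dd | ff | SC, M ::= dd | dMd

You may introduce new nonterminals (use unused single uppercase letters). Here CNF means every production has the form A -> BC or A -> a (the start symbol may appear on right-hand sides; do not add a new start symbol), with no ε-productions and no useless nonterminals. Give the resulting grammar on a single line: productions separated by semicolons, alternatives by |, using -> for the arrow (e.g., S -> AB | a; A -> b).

No ε-productions.
After unit-elimination: S -> f | MC; C -> SC | dd | ff | dMd; M -> dd | dMd.
TERM: introduce A -> d, B -> f and substitute in every rule of length ≥2.
BIN: C -> AMA becomes C -> AD, D -> MA; M -> AMA becomes M -> AE, E -> MA.

S -> f | MC; A -> d; B -> f; C -> AA | AD | BB | SC; D -> MA; E -> MA; M -> AA | AE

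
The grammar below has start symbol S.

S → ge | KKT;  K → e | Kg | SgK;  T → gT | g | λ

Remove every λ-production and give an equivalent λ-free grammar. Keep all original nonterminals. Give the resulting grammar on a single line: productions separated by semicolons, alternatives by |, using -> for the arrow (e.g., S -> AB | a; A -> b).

S -> KK | ge | KKT; K -> e | Kg | SgK; T -> g | gT

Nullable set: {T}.
S -> KKT: T nullable, giving KK | KKT.
Drop T -> λ.
T -> gT: T nullable, giving g | gT.
Unchanged (no nullable symbols): S -> ge; K -> Kg; K -> SgK; K -> e; T -> g.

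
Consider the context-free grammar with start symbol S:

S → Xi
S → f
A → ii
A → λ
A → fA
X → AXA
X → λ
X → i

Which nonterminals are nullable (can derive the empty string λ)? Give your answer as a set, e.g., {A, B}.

Directly nullable (have an ε-rule): {A, X}.
Not nullable: S — each has a terminal in every rule's right-hand side or depends on a non-nullable symbol.

{A, X}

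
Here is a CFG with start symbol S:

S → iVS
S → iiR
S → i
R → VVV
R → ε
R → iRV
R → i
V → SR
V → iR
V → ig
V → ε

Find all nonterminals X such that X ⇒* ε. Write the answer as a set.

{R, V}

Directly nullable (have an ε-rule): {R, V}.
Not nullable: S — each has a terminal in every rule's right-hand side or depends on a non-nullable symbol.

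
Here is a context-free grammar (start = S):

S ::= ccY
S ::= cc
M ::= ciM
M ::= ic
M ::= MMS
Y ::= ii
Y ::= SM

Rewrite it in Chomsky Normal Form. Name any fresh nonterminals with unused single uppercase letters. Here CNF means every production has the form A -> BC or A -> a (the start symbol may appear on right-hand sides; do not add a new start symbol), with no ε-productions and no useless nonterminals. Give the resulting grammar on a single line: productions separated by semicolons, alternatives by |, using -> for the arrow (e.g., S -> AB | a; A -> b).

No ε-productions.
No unit productions to eliminate.
TERM: introduce A -> c, B -> i and substitute in every rule of length ≥2.
BIN: M -> ABM becomes M -> AC, C -> BM; M -> MMS becomes M -> MD, D -> MS; S -> AAY becomes S -> AE, E -> AY.

S -> AA | AE; A -> c; B -> i; C -> BM; D -> MS; E -> AY; M -> AC | BA | MD; Y -> BB | SM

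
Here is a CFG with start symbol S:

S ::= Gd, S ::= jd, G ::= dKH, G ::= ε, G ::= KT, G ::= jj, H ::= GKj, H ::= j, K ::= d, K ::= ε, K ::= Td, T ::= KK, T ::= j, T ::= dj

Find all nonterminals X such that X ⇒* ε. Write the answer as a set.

Directly nullable (have an ε-rule): {G, K}.
T is nullable via T -> KK (every symbol on the right is already known nullable).
Not nullable: H, S — each has a terminal in every rule's right-hand side or depends on a non-nullable symbol.

{G, K, T}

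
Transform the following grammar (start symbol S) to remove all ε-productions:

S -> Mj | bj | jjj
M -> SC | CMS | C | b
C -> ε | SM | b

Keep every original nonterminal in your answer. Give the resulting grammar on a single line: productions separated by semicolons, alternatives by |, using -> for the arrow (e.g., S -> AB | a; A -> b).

S -> j | Mj | bj | jjj; C -> S | b | SM; M -> C | S | b | CS | MS | SC | CMS

Nullable set: {C, M}.
S -> Mj: M nullable, giving Mj | j.
Drop C -> ε.
C -> SM: M nullable, giving S | SM.
M -> C: C nullable, giving C.
M -> CMS: C, M nullable, giving CMS | CS | MS | S.
M -> SC: C nullable, giving S | SC.
Unchanged (no nullable symbols): S -> bj; S -> jjj; C -> b; M -> b.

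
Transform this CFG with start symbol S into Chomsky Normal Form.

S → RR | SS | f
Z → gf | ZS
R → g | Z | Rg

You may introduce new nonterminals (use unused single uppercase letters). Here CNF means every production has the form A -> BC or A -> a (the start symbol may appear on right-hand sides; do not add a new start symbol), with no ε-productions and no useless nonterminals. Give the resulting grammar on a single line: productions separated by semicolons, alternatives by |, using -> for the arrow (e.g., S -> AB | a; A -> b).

S -> f | RR | SS; A -> g; B -> f; R -> g | AB | RA | ZS; Z -> AB | ZS

No ε-productions.
After unit-elimination: S -> f | RR | SS; R -> g | Rg | ZS | gf; Z -> ZS | gf.
TERM: introduce B -> f, A -> g and substitute in every rule of length ≥2.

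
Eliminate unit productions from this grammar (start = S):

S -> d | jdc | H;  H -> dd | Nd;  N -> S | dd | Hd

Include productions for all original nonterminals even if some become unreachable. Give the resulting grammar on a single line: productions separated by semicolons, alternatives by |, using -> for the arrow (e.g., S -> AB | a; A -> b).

S -> d | Nd | dd | jdc; H -> Nd | dd; N -> d | Hd | Nd | dd | jdc

Unit productions: N->S, S->H.
Unit pairs (A ⇒* B via units): (N,H), (N,S), (S,H).
S: inherits non-unit rules of {H, S} → Nd | d | dd | jdc.
H: inherits non-unit rules of {H} → Nd | dd.
N: inherits non-unit rules of {H, N, S} → Hd | Nd | d | dd | jdc.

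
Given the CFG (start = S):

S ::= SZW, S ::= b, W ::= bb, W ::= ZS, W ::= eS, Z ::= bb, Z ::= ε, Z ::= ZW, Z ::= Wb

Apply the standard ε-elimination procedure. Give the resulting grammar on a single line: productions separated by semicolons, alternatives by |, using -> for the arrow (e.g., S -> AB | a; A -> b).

Nullable set: {Z}.
S -> SZW: Z nullable, giving SW | SZW.
W -> ZS: Z nullable, giving S | ZS.
Drop Z -> ε.
Z -> ZW: Z nullable, giving W | ZW.
Unchanged (no nullable symbols): S -> b; W -> bb; W -> eS; Z -> Wb; Z -> bb.

S -> b | SW | SZW; W -> S | ZS | bb | eS; Z -> W | Wb | ZW | bb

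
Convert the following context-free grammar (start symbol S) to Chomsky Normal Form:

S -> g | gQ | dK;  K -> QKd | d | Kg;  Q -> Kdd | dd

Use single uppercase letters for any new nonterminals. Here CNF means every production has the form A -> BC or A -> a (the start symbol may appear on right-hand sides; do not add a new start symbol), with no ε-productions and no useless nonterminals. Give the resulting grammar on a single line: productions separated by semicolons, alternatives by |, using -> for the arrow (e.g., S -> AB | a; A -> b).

No ε-productions.
No unit productions to eliminate.
TERM: introduce B -> d, A -> g and substitute in every rule of length ≥2.
BIN: K -> QKB becomes K -> QC, C -> KB; Q -> KBB becomes Q -> KD, D -> BB.

S -> g | AQ | BK; A -> g; B -> d; C -> KB; D -> BB; K -> d | KA | QC; Q -> BB | KD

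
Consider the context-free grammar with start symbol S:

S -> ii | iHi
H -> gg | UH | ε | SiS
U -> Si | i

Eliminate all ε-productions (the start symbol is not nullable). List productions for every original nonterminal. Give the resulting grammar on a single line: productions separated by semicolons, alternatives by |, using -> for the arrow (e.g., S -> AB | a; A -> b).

Nullable set: {H}.
S -> iHi: H nullable, giving iHi | ii.
Drop H -> ε.
H -> UH: H nullable, giving U | UH.
Unchanged (no nullable symbols): S -> ii; H -> SiS; H -> gg; U -> Si; U -> i.

S -> ii | iHi; H -> U | UH | gg | SiS; U -> i | Si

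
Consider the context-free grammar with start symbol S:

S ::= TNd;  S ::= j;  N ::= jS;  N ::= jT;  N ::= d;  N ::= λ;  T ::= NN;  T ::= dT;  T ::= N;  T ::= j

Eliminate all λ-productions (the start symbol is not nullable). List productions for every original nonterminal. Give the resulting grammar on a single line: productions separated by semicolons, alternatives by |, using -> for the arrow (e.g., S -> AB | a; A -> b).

Nullable set: {N, T}.
S -> TNd: T, N nullable, giving Nd | TNd | Td | d.
Drop N -> λ.
N -> jT: T nullable, giving j | jT.
T -> N: N nullable, giving N.
T -> NN: N, N nullable, giving N | NN.
T -> dT: T nullable, giving d | dT.
Unchanged (no nullable symbols): S -> j; N -> d; N -> jS; T -> j.

S -> d | j | Nd | Td | TNd; N -> d | j | jS | jT; T -> N | d | j | NN | dT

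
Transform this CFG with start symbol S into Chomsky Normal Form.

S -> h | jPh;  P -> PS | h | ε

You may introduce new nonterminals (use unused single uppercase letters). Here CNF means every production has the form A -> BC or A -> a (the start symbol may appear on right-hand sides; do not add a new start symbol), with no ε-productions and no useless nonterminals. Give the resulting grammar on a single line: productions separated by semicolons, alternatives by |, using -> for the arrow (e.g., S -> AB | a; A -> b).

S -> h | AB | AD; A -> j; B -> h; C -> PB; D -> PB; P -> h | AB | AC | PS

Nullable: {P}; after ε-elimination: S -> h | jh | jPh; P -> S | h | PS.
After unit-elimination: S -> h | jh | jPh; P -> h | PS | jh | jPh.
TERM: introduce B -> h, A -> j and substitute in every rule of length ≥2.
BIN: P -> APB becomes P -> AC, C -> PB; S -> APB becomes S -> AD, D -> PB.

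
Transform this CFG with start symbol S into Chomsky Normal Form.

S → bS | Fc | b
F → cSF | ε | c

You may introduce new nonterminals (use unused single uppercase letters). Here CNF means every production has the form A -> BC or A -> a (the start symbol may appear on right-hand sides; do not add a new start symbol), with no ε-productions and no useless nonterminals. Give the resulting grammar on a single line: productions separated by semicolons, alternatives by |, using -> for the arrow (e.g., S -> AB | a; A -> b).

Nullable: {F}; after ε-elimination: S -> b | c | Fc | bS; F -> c | cS | cSF.
No unit productions to eliminate.
TERM: introduce B -> b, A -> c and substitute in every rule of length ≥2.
BIN: F -> ASF becomes F -> AC, C -> SF.

S -> b | c | BS | FA; A -> c; B -> b; C -> SF; F -> c | AC | AS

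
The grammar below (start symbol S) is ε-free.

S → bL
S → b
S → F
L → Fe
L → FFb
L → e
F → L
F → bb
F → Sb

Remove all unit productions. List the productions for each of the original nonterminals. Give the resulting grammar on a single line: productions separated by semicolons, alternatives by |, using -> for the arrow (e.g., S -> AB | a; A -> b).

S -> b | e | Fe | Sb | bL | bb | FFb; F -> e | Fe | Sb | bb | FFb; L -> e | Fe | FFb

Unit productions: F->L, S->F.
Unit pairs (A ⇒* B via units): (F,L), (S,F), (S,L).
S: inherits non-unit rules of {F, L, S} → FFb | Fe | Sb | b | bL | bb | e.
F: inherits non-unit rules of {F, L} → FFb | Fe | Sb | bb | e.
L: inherits non-unit rules of {L} → FFb | Fe | e.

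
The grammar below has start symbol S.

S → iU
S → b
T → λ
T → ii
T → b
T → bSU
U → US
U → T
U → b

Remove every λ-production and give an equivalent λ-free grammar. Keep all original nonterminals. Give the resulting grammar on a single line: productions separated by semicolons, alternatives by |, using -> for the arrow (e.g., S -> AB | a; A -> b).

Nullable set: {T, U}.
S -> iU: U nullable, giving i | iU.
Drop T -> λ.
T -> bSU: U nullable, giving bS | bSU.
U -> T: T nullable, giving T.
U -> US: U nullable, giving S | US.
Unchanged (no nullable symbols): S -> b; T -> b; T -> ii; U -> b.

S -> b | i | iU; T -> b | bS | ii | bSU; U -> S | T | b | US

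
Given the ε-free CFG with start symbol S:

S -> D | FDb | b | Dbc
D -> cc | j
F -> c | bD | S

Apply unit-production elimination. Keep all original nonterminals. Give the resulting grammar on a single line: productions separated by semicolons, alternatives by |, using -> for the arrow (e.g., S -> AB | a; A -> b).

Unit productions: F->S, S->D.
Unit pairs (A ⇒* B via units): (F,D), (F,S), (S,D).
S: inherits non-unit rules of {D, S} → Dbc | FDb | b | cc | j.
D: inherits non-unit rules of {D} → cc | j.
F: inherits non-unit rules of {D, F, S} → Dbc | FDb | b | bD | c | cc | j.

S -> b | j | cc | Dbc | FDb; D -> j | cc; F -> b | c | j | bD | cc | Dbc | FDb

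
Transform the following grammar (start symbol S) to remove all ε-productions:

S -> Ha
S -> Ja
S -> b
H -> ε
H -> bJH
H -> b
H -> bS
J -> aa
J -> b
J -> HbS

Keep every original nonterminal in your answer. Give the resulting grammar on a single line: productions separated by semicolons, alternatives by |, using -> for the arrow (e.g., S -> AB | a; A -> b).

S -> a | b | Ha | Ja; H -> b | bJ | bS | bJH; J -> b | aa | bS | HbS

Nullable set: {H}.
S -> Ha: H nullable, giving Ha | a.
Drop H -> ε.
H -> bJH: H nullable, giving bJ | bJH.
J -> HbS: H nullable, giving HbS | bS.
Unchanged (no nullable symbols): S -> Ja; S -> b; H -> b; H -> bS; J -> aa; J -> b.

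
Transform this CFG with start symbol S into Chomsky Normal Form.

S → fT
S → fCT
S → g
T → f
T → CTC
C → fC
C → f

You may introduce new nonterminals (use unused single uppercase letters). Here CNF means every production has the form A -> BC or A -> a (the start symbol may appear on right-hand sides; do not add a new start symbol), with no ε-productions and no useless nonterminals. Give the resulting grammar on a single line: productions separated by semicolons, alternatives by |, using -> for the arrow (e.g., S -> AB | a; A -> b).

No ε-productions.
No unit productions to eliminate.
TERM: introduce A -> f and substitute in every rule of length ≥2.
BIN: S -> ACT becomes S -> AB, B -> CT; T -> CTC becomes T -> CD, D -> TC.

S -> g | AB | AT; A -> f; B -> CT; C -> f | AC; D -> TC; T -> f | CD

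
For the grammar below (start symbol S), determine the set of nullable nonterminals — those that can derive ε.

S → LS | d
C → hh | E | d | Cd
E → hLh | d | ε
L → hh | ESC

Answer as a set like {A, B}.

{C, E}

Directly nullable (have an ε-rule): {E}.
C is nullable via C -> E (every symbol on the right is already known nullable).
Not nullable: L, S — each has a terminal in every rule's right-hand side or depends on a non-nullable symbol.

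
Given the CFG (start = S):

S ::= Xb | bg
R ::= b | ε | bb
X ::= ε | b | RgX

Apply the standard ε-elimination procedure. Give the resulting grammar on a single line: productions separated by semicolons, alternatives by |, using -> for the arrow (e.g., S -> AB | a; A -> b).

S -> b | Xb | bg; R -> b | bb; X -> b | g | Rg | gX | RgX

Nullable set: {R, X}.
S -> Xb: X nullable, giving Xb | b.
Drop R -> ε.
Drop X -> ε.
X -> RgX: R, X nullable, giving Rg | RgX | g | gX.
Unchanged (no nullable symbols): S -> bg; R -> b; R -> bb; X -> b.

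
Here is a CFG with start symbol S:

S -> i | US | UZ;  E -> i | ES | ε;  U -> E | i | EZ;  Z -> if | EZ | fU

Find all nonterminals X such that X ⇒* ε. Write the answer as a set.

Directly nullable (have an ε-rule): {E}.
U is nullable via U -> E (every symbol on the right is already known nullable).
Not nullable: S, Z — each has a terminal in every rule's right-hand side or depends on a non-nullable symbol.

{E, U}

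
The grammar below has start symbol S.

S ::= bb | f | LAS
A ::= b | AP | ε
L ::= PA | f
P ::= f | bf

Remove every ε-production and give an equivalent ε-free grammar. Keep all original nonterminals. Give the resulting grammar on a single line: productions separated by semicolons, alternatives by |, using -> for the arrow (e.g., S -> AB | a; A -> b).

S -> f | LS | bb | LAS; A -> P | b | AP; L -> P | f | PA; P -> f | bf

Nullable set: {A}.
S -> LAS: A nullable, giving LAS | LS.
Drop A -> ε.
A -> AP: A nullable, giving AP | P.
L -> PA: A nullable, giving P | PA.
Unchanged (no nullable symbols): S -> bb; S -> f; A -> b; L -> f; P -> bf; P -> f.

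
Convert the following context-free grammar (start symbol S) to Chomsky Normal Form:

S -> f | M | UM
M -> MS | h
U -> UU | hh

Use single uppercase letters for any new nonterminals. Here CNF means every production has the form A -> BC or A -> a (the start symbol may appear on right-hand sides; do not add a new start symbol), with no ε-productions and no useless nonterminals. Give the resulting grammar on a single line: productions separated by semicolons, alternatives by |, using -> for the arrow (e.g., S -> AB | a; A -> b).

No ε-productions.
After unit-elimination: S -> f | h | MS | UM; M -> h | MS; U -> UU | hh.
TERM: introduce A -> h and substitute in every rule of length ≥2.

S -> f | h | MS | UM; A -> h; M -> h | MS; U -> AA | UU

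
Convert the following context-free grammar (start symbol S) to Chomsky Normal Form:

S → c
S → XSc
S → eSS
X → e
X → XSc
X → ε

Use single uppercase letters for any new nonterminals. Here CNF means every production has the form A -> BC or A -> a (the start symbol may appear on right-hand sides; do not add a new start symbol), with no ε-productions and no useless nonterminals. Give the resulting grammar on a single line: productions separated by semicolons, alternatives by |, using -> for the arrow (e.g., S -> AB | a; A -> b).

S -> c | BC | SA | XD; A -> c; B -> e; C -> SS; D -> SA; E -> SA; X -> e | SA | XE

Nullable: {X}; after ε-elimination: S -> c | Sc | XSc | eSS; X -> e | Sc | XSc.
No unit productions to eliminate.
TERM: introduce A -> c, B -> e and substitute in every rule of length ≥2.
BIN: S -> BSS becomes S -> BC, C -> SS; S -> XSA becomes S -> XD, D -> SA; X -> XSA becomes X -> XE, E -> SA.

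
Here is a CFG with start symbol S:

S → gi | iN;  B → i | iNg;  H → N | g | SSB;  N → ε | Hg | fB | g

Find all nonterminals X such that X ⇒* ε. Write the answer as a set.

Directly nullable (have an ε-rule): {N}.
H is nullable via H -> N (every symbol on the right is already known nullable).
Not nullable: B, S — each has a terminal in every rule's right-hand side or depends on a non-nullable symbol.

{H, N}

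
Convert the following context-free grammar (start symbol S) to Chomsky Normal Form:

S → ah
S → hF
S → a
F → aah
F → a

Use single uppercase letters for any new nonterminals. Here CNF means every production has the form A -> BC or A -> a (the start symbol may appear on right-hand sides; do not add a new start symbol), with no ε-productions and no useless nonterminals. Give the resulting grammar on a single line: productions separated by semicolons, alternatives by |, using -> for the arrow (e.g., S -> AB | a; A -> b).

No ε-productions.
No unit productions to eliminate.
TERM: introduce A -> a, B -> h and substitute in every rule of length ≥2.
BIN: F -> AAB becomes F -> AC, C -> AB.

S -> a | AB | BF; A -> a; B -> h; C -> AB; F -> a | AC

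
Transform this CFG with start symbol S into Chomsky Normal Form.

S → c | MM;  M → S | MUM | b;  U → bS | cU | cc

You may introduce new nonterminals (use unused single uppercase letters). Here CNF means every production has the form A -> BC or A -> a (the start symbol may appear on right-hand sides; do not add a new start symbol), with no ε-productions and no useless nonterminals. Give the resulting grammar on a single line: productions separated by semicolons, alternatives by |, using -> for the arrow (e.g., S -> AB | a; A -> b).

S -> c | MM; A -> b; B -> c; C -> UM; M -> b | c | MC | MM; U -> AS | BB | BU

No ε-productions.
After unit-elimination: S -> c | MM; M -> b | c | MM | MUM; U -> bS | cU | cc.
TERM: introduce A -> b, B -> c and substitute in every rule of length ≥2.
BIN: M -> MUM becomes M -> MC, C -> UM.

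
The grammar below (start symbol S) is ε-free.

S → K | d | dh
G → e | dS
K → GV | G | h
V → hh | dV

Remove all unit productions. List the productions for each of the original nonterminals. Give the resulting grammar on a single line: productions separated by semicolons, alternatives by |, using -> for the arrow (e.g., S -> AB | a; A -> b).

Unit productions: K->G, S->K.
Unit pairs (A ⇒* B via units): (K,G), (S,G), (S,K).
S: inherits non-unit rules of {G, K, S} → GV | d | dS | dh | e | h.
G: inherits non-unit rules of {G} → dS | e.
K: inherits non-unit rules of {G, K} → GV | dS | e | h.
V: inherits non-unit rules of {V} → dV | hh.

S -> d | e | h | GV | dS | dh; G -> e | dS; K -> e | h | GV | dS; V -> dV | hh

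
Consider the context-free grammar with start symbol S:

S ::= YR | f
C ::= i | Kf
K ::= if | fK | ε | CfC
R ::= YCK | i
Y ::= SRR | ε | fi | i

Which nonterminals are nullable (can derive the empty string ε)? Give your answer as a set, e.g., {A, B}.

Directly nullable (have an ε-rule): {K, Y}.
Not nullable: C, R, S — each has a terminal in every rule's right-hand side or depends on a non-nullable symbol.

{K, Y}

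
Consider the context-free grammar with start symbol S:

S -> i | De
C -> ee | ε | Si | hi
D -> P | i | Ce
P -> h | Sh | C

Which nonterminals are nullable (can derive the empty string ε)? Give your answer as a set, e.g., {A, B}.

Directly nullable (have an ε-rule): {C}.
P is nullable via P -> C (every symbol on the right is already known nullable).
D is nullable via D -> P (every symbol on the right is already known nullable).
Not nullable: S — each has a terminal in every rule's right-hand side or depends on a non-nullable symbol.

{C, D, P}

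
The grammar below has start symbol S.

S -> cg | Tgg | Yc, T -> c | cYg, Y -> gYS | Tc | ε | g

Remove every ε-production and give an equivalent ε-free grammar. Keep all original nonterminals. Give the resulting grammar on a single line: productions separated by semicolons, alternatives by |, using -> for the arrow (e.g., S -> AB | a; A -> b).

Nullable set: {Y}.
S -> Yc: Y nullable, giving Yc | c.
T -> cYg: Y nullable, giving cYg | cg.
Drop Y -> ε.
Y -> gYS: Y nullable, giving gS | gYS.
Unchanged (no nullable symbols): S -> Tgg; S -> cg; T -> c; Y -> Tc; Y -> g.

S -> c | Yc | cg | Tgg; T -> c | cg | cYg; Y -> g | Tc | gS | gYS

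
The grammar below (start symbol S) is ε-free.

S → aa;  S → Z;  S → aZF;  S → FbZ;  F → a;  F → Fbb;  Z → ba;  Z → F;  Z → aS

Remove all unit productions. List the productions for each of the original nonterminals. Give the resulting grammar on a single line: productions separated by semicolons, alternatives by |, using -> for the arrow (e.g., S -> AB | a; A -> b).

Unit productions: S->Z, Z->F.
Unit pairs (A ⇒* B via units): (S,F), (S,Z), (Z,F).
S: inherits non-unit rules of {F, S, Z} → FbZ | Fbb | a | aS | aZF | aa | ba.
F: inherits non-unit rules of {F} → Fbb | a.
Z: inherits non-unit rules of {F, Z} → Fbb | a | aS | ba.

S -> a | aS | aa | ba | FbZ | Fbb | aZF; F -> a | Fbb; Z -> a | aS | ba | Fbb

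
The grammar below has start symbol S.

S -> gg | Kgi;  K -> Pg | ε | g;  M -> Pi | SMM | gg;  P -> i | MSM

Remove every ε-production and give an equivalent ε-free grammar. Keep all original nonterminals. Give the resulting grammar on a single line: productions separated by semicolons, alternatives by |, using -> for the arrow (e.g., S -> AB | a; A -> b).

Nullable set: {K}.
S -> Kgi: K nullable, giving Kgi | gi.
Drop K -> ε.
Unchanged (no nullable symbols): S -> gg; K -> Pg; K -> g; M -> Pi; M -> SMM; M -> gg; P -> MSM; P -> i.

S -> gg | gi | Kgi; K -> g | Pg; M -> Pi | gg | SMM; P -> i | MSM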